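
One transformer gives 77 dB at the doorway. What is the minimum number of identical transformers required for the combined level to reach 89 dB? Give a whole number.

16

Need L₁ + 10·log₁₀ N ≥ 89, i.e. log₁₀ N ≥ 1.20.
N ≥ 10^(12.0/10) = 15.849, so N = 16.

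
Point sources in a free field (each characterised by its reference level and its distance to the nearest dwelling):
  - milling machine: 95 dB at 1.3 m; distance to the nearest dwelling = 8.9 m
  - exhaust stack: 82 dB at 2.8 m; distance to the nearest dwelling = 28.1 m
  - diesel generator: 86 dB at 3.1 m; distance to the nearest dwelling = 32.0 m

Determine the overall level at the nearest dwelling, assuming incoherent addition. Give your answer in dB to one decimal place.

78.6 dB

Apply inverse-square spreading to bring every level to the receiver, then sum 10^(L/10).
milling machine: 95 − 20·log₁₀(8.9/1.3) = 95 − 16.71 = 78.29 dB.
exhaust stack: 82 − 20·log₁₀(28.1/2.8) = 82 − 20.03 = 61.97 dB.
diesel generator: 86 − 20·log₁₀(32.0/3.1) = 86 − 20.28 = 65.72 dB.
Σ 10^(L/10) = 7.278e+07 → L_total = 10·log₁₀(7.278e+07) = 78.62 dB.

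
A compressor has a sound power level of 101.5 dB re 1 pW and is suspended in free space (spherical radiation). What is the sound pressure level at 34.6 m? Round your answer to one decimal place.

59.7 dB

L_p = L_w − 10·log₁₀(4π·r²) with r = 34.6 m.
4π·r² = 1.504e+04 m², 10·log₁₀ of that is 41.774 dB.
L_p = 101.5 − 41.774 = 59.73 dB.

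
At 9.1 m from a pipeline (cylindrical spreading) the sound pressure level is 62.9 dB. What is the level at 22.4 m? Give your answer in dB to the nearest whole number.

59 dB

Cylindrical spreading from a line source gives a 10·log₁₀(r₂/r₁) drop.
L₂ = 62.9 − 10·log₁₀(22.4/9.1) = 62.9 − 3.912 = 58.99 dB.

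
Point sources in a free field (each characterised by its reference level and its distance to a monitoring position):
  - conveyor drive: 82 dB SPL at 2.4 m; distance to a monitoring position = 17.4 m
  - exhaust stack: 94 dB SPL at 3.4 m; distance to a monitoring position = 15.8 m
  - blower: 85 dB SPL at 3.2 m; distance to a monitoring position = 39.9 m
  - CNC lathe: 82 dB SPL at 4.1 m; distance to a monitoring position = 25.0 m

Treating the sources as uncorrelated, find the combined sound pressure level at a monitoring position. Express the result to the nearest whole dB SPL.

81 dB SPL

Propagate each source to the receiver with L = L_ref − 20·log₁₀(r/r_ref), then add intensities.
conveyor drive: 82 − 20·log₁₀(17.4/2.4) = 82 − 17.21 = 64.79 dB SPL.
exhaust stack: 94 − 20·log₁₀(15.8/3.4) = 94 − 13.34 = 80.66 dB SPL.
blower: 85 − 20·log₁₀(39.9/3.2) = 85 − 21.92 = 63.08 dB SPL.
CNC lathe: 82 − 20·log₁₀(25.0/4.1) = 82 − 15.70 = 66.30 dB SPL.
Σ 10^(L/10) = 1.256e+08 → L_total = 10·log₁₀(1.256e+08) = 80.99 dB SPL.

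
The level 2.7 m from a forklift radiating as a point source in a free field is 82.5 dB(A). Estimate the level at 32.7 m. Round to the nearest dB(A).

61 dB(A)

Point-source attenuation: ΔL = 20·log₁₀(r₂/r₁) = 20·log₁₀(32.7/2.7) = 21.664 dB.
L₂ = 82.5 − 20·log₁₀(32.7/2.7) = 82.5 − 21.664 = 60.84 dB(A).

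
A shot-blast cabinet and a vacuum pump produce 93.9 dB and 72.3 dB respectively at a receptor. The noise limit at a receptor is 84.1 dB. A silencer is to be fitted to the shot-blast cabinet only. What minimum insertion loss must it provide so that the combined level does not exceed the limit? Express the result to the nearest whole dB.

10 dB

Everything except the shot-blast cabinet sums to 10^(72.3/10) = 1.698e+07 in linear terms, 72.30 dB.
The limit corresponds to 10^(84.1/10) = 2.570e+08; subtracting the fixed part leaves 2.401e+08 for the shot-blast cabinet, i.e. 83.80 dB.
So the shot-blast cabinet must be reduced from 93.9 to 83.80 dB: IL = 10.10 dB.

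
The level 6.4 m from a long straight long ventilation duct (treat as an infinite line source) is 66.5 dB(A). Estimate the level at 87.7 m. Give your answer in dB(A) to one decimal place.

Line-source attenuation: ΔL = 10·log₁₀(r₂/r₁) = 10·log₁₀(87.7/6.4) = 11.368 dB.
L₂ = 66.5 − 10·log₁₀(87.7/6.4) = 66.5 − 11.368 = 55.13 dB(A).

55.1 dB(A)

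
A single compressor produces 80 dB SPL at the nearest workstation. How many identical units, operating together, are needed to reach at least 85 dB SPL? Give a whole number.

4

N identical sources give L₁ + 10·log₁₀ N, so require 10·log₁₀ N ≥ 85 − 80 = 5.0 dB.
N ≥ 10^(5.0/10) = 3.162, so N = 4.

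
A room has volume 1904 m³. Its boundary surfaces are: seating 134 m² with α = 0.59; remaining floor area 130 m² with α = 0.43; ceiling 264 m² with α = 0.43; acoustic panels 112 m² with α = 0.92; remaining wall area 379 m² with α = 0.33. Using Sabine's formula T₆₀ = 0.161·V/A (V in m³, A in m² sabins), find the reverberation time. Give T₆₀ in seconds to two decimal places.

Total absorption A = 134·0.59 + 130·0.43 + 264·0.43 + 112·0.92 + 379·0.33 = 476.59 m² sabins.
T₆₀ = 0.161·V/A = 0.161·1904/476.59 = 0.643 s.

0.64 s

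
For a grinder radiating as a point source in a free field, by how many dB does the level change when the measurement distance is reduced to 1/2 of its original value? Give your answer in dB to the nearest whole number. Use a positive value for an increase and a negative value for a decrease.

+6 dB

Point-source spreading: ΔL = −20·log₁₀(r₂/r₁).
ΔL = −20·log₁₀(0.5) = +6.02 dB.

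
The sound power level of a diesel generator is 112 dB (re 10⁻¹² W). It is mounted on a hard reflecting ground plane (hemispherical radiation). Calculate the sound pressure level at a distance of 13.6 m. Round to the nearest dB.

The power spreads over a hemisphere of area 2π·r², so L_p = L_w − 10·log₁₀(2π·r²).
2π·r² = 1162 m², 10·log₁₀ of that is 30.653 dB.
L_p = 112 − 30.653 = 81.35 dB.

81 dB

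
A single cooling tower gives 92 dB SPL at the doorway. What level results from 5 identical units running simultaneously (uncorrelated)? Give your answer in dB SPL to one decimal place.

99.0 dB SPL

With 5 equal, uncorrelated contributions the intensity is 5× that of one unit, giving a rise of 10·log₁₀ 5.
L_total = 92 + 10·log₁₀(5) = 92 + 6.990 = 98.99 dB SPL.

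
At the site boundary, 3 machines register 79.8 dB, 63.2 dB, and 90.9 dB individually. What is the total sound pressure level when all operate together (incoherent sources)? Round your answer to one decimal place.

For uncorrelated sources the intensities add, so convert each level to linear form, sum, and take 10·log₁₀ of the total.
Σ 10^(L/10) = 10^(79.8/10) + 10^(63.2/10) + 10^(90.9/10) = 1.328e+09.
L_total = 10·log₁₀(1.328e+09) = 91.23 dB.

91.2 dB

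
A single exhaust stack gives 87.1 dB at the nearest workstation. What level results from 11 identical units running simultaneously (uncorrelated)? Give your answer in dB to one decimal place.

97.5 dB

With 11 equal, uncorrelated contributions the intensity is 11× that of one unit, giving a rise of 10·log₁₀ 11.
L_total = 87.1 + 10·log₁₀(11) = 87.1 + 10.414 = 97.51 dB.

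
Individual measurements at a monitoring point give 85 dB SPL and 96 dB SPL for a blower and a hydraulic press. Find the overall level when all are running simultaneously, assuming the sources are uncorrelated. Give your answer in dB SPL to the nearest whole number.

96 dB SPL

Incoherent sources combine by intensity addition: L_total = 10·log₁₀(Σ 10^(L_i/10)).
Σ 10^(L/10) = 10^(85/10) + 10^(96/10) = 4.297e+09.
L_total = 10·log₁₀(4.297e+09) = 96.33 dB SPL.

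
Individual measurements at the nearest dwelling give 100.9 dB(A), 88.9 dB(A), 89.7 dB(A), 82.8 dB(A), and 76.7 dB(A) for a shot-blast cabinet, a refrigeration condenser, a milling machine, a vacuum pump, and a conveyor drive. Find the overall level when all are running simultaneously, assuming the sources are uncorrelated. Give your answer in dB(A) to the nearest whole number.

102 dB(A)

For uncorrelated sources the intensities add, so convert each level to linear form, sum, and take 10·log₁₀ of the total.
Σ 10^(L/10) = 10^(100.9/10) + 10^(88.9/10) + 10^(89.7/10) + 10^(82.8/10) + 10^(76.7/10) = 1.425e+10.
L_total = 10·log₁₀(1.425e+10) = 101.54 dB(A).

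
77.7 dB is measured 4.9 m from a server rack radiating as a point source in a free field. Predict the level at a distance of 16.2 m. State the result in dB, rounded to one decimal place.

For a point source, L₂ = L₁ − 20·log₁₀(r₂/r₁).
L₂ = 77.7 − 20·log₁₀(16.2/4.9) = 77.7 − 10.386 = 67.31 dB.

67.3 dB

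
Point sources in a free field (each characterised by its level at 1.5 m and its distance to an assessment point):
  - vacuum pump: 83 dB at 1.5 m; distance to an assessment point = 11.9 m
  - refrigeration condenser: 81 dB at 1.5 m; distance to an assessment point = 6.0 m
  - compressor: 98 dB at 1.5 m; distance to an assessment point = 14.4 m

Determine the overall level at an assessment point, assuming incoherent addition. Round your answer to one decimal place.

First find each source's level at the receiver (point-source: −20·log₁₀(r/r_ref)), then combine on an intensity basis.
vacuum pump: 83 − 20·log₁₀(11.9/1.5) = 83 − 17.99 = 65.01 dB.
refrigeration condenser: 81 − 20·log₁₀(6.0/1.5) = 81 − 12.04 = 68.96 dB.
compressor: 98 − 20·log₁₀(14.4/1.5) = 98 − 19.65 = 78.35 dB.
Σ 10^(L/10) = 7.950e+07 → L_total = 10·log₁₀(7.950e+07) = 79.00 dB.

79.0 dB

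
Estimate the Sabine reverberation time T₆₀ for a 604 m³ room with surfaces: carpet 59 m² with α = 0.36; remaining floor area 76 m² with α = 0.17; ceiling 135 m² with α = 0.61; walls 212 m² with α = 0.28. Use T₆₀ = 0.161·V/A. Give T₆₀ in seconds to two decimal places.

0.55 s

Summing Sᵢαᵢ: 59·0.36 + 76·0.17 + 135·0.61 + 212·0.28 = 175.87 m².
T₆₀ = 0.161 × 604 / 175.87 = 0.553 s.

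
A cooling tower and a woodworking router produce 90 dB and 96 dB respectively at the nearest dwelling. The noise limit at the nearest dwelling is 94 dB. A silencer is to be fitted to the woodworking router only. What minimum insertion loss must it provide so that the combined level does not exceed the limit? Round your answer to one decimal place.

Everything except the woodworking router sums to 10^(90/10) = 1.000e+09 in linear terms, 90.00 dB.
To meet 94 dB overall, the treated woodworking router may contribute at most 10^(94/10) − 1.000e+09 = 1.512e+09, i.e. 91.80 dB.
Required insertion loss = 96 − 91.80 = 4.20 dB.

4.2 dB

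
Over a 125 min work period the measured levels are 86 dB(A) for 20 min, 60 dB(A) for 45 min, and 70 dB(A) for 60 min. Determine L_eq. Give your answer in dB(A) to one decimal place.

78.4 dB(A)

L_eq = 10·log₁₀[(1/T)·Σ tᵢ·10^(Lᵢ/10)] with T = 125 min.
Σ tᵢ·10^(Lᵢ/10) = 20·10^(86/10) + 45·10^(60/10) + 60·10^(70/10) = 8.607e+09.
L_eq = 10·log₁₀(8.607e+09/125) = 78.38 dB(A).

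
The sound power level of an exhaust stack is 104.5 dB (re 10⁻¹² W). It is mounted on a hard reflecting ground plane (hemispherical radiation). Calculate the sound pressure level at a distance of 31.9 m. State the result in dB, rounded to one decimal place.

The power spreads over a hemisphere of area 2π·r², so L_p = L_w − 10·log₁₀(2π·r²).
2π·r² = 6394 m², 10·log₁₀ of that is 38.058 dB.
L_p = 104.5 − 38.058 = 66.44 dB.

66.4 dB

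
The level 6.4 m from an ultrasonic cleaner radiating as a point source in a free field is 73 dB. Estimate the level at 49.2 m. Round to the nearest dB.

55 dB

For a point source, L₂ = L₁ − 20·log₁₀(r₂/r₁).
L₂ = 73 − 20·log₁₀(49.2/6.4) = 73 − 17.716 = 55.28 dB.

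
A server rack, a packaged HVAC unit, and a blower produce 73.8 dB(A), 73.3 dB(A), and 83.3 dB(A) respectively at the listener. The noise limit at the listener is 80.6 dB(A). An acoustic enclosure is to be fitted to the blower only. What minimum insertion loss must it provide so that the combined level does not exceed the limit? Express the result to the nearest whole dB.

Everything except the blower sums to 10^(73.8/10) + 10^(73.3/10) = 4.537e+07 in linear terms, 76.57 dB(A).
To meet 80.6 dB(A) overall, the treated blower may contribute at most 10^(80.6/10) − 4.537e+07 = 6.945e+07, i.e. 78.42 dB(A).
Required insertion loss = 83.3 − 78.42 = 4.88 dB.

5 dB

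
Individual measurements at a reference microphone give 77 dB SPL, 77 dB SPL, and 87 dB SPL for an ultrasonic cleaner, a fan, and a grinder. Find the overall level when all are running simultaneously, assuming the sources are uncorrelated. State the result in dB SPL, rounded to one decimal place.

For uncorrelated sources the intensities add, so convert each level to linear form, sum, and take 10·log₁₀ of the total.
Σ 10^(L/10) = 10^(77/10) + 10^(77/10) + 10^(87/10) = 6.014e+08.
L_total = 10·log₁₀(6.014e+08) = 87.79 dB SPL.

87.8 dB SPL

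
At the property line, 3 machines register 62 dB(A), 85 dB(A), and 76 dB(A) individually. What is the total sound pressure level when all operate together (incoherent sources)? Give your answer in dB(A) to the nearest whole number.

86 dB(A)

Incoherent sources combine by intensity addition: L_total = 10·log₁₀(Σ 10^(L_i/10)).
Σ 10^(L/10) = 10^(62/10) + 10^(85/10) + 10^(76/10) = 3.576e+08.
L_total = 10·log₁₀(3.576e+08) = 85.53 dB(A).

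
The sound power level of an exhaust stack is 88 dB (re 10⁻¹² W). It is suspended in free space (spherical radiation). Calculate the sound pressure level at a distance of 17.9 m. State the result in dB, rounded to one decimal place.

Free-field spherical radiation: L_p = L_w − 10·log₁₀(4π·r²), r = 17.9 m.
4π·r² = 4026 m², 10·log₁₀ of that is 36.049 dB.
L_p = 88 − 36.049 = 51.95 dB.

52.0 dB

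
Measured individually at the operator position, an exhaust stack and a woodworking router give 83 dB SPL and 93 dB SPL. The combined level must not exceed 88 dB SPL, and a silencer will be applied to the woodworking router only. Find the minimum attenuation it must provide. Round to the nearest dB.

Everything except the woodworking router sums to 10^(83/10) = 1.995e+08 in linear terms, 83.00 dB SPL.
To meet 88 dB SPL overall, the treated woodworking router may contribute at most 10^(88/10) − 1.995e+08 = 4.314e+08, i.e. 86.35 dB SPL.
So the woodworking router must be reduced from 93 to 86.35 dB SPL: IL = 6.65 dB.

7 dB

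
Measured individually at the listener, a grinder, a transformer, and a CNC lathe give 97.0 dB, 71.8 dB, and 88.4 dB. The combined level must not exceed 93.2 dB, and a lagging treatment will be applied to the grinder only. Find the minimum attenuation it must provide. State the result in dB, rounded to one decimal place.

Everything except the grinder sums to 10^(71.8/10) + 10^(88.4/10) = 7.070e+08 in linear terms, 88.49 dB.
To meet 93.2 dB overall, the treated grinder may contribute at most 10^(93.2/10) − 7.070e+08 = 1.382e+09, i.e. 91.41 dB.
Required insertion loss = 97.0 − 91.41 = 5.59 dB.

5.6 dB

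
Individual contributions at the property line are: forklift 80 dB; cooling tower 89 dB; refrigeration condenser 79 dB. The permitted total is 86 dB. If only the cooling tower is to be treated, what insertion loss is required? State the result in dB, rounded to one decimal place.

5.6 dB

The untreated sources together contribute 10^(80/10) + 10^(79/10) = 1.794e+08, i.e. 82.54 dB.
The limit corresponds to 10^(86/10) = 3.981e+08; subtracting the fixed part leaves 2.187e+08 for the cooling tower, i.e. 83.40 dB.
Required insertion loss = 89 − 83.40 = 5.60 dB.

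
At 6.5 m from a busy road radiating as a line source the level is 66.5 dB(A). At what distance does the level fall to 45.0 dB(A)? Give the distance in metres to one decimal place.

Line-source spreading drops the level by 10·log₁₀(r₂/r₁); inverting, r₂/r₁ = 10^(ΔL/10).
r₂ = 6.5·10^((66.5−45.0)/10) = 6.5·10^(21.5/10) = 918.15 m.

918.1 m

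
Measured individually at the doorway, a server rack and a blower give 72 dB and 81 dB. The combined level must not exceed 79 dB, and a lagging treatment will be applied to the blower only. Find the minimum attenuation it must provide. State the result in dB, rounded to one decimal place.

The untreated sources together contribute 10^(72/10) = 1.585e+07, i.e. 72.00 dB.
To meet 79 dB overall, the treated blower may contribute at most 10^(79/10) − 1.585e+07 = 6.358e+07, i.e. 78.03 dB.
So the blower must be reduced from 81 to 78.03 dB: IL = 2.97 dB.

3.0 dB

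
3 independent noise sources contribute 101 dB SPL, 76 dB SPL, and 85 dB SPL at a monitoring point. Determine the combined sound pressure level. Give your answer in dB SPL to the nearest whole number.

101 dB SPL

Incoherent sources combine by intensity addition: L_total = 10·log₁₀(Σ 10^(L_i/10)).
Σ 10^(L/10) = 10^(101/10) + 10^(76/10) + 10^(85/10) = 1.295e+10.
L_total = 10·log₁₀(1.295e+10) = 101.12 dB SPL.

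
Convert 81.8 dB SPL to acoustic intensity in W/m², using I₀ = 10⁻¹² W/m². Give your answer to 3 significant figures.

0.000151 W/m²

I = I₀·10^(L/10) = 10⁻¹² × 10^(81.8/10) = 10^(-3.820).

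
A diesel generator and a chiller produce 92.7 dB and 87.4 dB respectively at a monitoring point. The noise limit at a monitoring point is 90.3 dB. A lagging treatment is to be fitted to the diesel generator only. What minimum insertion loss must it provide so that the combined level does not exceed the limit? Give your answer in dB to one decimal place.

Fixed contribution from the other source: Σ 10^(L/10) = 10^(87.4/10) = 5.495e+08 (87.40 dB).
The limit corresponds to 10^(90.3/10) = 1.072e+09; subtracting the fixed part leaves 5.220e+08 for the diesel generator, i.e. 87.18 dB.
So the diesel generator must be reduced from 92.7 to 87.18 dB: IL = 5.52 dB.

5.5 dB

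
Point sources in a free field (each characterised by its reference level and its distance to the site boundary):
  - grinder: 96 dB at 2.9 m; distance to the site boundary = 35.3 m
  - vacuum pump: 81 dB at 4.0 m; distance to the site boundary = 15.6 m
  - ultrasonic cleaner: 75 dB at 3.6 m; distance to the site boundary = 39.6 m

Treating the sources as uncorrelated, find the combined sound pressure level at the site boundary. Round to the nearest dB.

75 dB

Propagate each source to the receiver with L = L_ref − 20·log₁₀(r/r_ref), then add intensities.
grinder: 96 − 20·log₁₀(35.3/2.9) = 96 − 21.71 = 74.29 dB.
vacuum pump: 81 − 20·log₁₀(15.6/4.0) = 81 − 11.82 = 69.18 dB.
ultrasonic cleaner: 75 − 20·log₁₀(39.6/3.6) = 75 − 20.83 = 54.17 dB.
Σ 10^(L/10) = 3.541e+07 → L_total = 10·log₁₀(3.541e+07) = 75.49 dB.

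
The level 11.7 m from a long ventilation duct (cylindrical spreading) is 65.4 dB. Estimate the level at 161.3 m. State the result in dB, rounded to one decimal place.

54.0 dB

For a line source, L₂ = L₁ − 10·log₁₀(r₂/r₁).
L₂ = 65.4 − 10·log₁₀(161.3/11.7) = 65.4 − 11.394 = 54.01 dB.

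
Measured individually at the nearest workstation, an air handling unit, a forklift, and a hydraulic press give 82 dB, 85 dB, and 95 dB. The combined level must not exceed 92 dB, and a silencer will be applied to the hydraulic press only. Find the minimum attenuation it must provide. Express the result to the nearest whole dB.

5 dB

Fixed contribution from the other sources: Σ 10^(L/10) = 10^(82/10) + 10^(85/10) = 4.747e+08 (86.76 dB).
The limit corresponds to 10^(92/10) = 1.585e+09; subtracting the fixed part leaves 1.110e+09 for the hydraulic press, i.e. 90.45 dB.
So the hydraulic press must be reduced from 95 to 90.45 dB: IL = 4.55 dB.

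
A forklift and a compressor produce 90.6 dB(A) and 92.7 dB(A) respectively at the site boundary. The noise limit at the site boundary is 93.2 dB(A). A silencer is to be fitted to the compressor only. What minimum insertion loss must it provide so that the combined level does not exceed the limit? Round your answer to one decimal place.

Everything except the compressor sums to 10^(90.6/10) = 1.148e+09 in linear terms, 90.60 dB(A).
The limit corresponds to 10^(93.2/10) = 2.089e+09; subtracting the fixed part leaves 9.411e+08 for the compressor, i.e. 89.74 dB(A).
So the compressor must be reduced from 92.7 to 89.74 dB(A): IL = 2.96 dB.

3.0 dB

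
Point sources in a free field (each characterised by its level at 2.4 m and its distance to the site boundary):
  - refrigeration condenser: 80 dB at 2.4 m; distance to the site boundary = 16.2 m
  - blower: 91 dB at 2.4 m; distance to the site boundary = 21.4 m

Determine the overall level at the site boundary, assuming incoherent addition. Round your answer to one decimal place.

First find each source's level at the receiver (point-source: −20·log₁₀(r/r_ref)), then combine on an intensity basis.
refrigeration condenser: 80 − 20·log₁₀(16.2/2.4) = 80 − 16.59 = 63.41 dB.
blower: 91 − 20·log₁₀(21.4/2.4) = 91 − 19.00 = 72.00 dB.
Σ 10^(L/10) = 1.803e+07 → L_total = 10·log₁₀(1.803e+07) = 72.56 dB.

72.6 dB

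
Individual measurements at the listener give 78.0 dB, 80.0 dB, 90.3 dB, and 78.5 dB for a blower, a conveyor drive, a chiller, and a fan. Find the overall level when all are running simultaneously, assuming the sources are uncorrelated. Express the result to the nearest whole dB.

91 dB

Incoherent sources combine by intensity addition: L_total = 10·log₁₀(Σ 10^(L_i/10)).
Σ 10^(L/10) = 10^(78.0/10) + 10^(80.0/10) + 10^(90.3/10) + 10^(78.5/10) = 1.305e+09.
L_total = 10·log₁₀(1.305e+09) = 91.16 dB.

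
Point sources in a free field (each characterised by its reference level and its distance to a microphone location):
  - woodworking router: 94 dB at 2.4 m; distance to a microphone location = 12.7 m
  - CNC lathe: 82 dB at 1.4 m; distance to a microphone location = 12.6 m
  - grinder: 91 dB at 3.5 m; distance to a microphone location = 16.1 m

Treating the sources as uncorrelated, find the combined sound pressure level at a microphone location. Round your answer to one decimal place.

Propagate each source to the receiver with L = L_ref − 20·log₁₀(r/r_ref), then add intensities.
woodworking router: 94 − 20·log₁₀(12.7/2.4) = 94 − 14.47 = 79.53 dB.
CNC lathe: 82 − 20·log₁₀(12.6/1.4) = 82 − 19.08 = 62.92 dB.
grinder: 91 − 20·log₁₀(16.1/3.5) = 91 − 13.26 = 77.74 dB.
Σ 10^(L/10) = 1.512e+08 → L_total = 10·log₁₀(1.512e+08) = 81.79 dB.

81.8 dB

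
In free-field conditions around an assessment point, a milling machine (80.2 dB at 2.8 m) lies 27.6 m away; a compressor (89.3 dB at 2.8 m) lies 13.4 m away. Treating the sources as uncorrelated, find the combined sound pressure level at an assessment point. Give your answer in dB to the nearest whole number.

76 dB

Propagate each source to the receiver with L = L_ref − 20·log₁₀(r/r_ref), then add intensities.
milling machine: 80.2 − 20·log₁₀(27.6/2.8) = 80.2 − 19.88 = 60.32 dB.
compressor: 89.3 − 20·log₁₀(13.4/2.8) = 89.3 − 13.60 = 75.70 dB.
Σ 10^(L/10) = 3.824e+07 → L_total = 10·log₁₀(3.824e+07) = 75.83 dB.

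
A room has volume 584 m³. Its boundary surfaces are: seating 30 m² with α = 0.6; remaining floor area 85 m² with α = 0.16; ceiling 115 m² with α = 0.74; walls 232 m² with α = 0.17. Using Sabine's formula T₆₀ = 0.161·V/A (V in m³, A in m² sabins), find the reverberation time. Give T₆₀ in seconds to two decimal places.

Total absorption A = 30·0.6 + 85·0.16 + 115·0.74 + 232·0.17 = 156.14 m² sabins.
T₆₀ = 0.161 × 584 / 156.14 = 0.602 s.

0.60 s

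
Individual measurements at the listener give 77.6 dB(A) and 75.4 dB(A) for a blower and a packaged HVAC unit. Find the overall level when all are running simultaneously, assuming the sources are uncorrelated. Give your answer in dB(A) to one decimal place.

79.6 dB(A)

For uncorrelated sources the intensities add, so convert each level to linear form, sum, and take 10·log₁₀ of the total.
Σ 10^(L/10) = 10^(77.6/10) + 10^(75.4/10) = 9.222e+07.
L_total = 10·log₁₀(9.222e+07) = 79.65 dB(A).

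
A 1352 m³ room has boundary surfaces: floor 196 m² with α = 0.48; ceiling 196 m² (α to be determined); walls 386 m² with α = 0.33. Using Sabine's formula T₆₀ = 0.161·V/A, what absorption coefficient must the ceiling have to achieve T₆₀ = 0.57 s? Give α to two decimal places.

A = 0.161·V/T₆₀ = 0.161·1352/0.57 = 381.88 m² sabins.
Absorption from the other surfaces = 196·0.48 + 386·0.33 = 221.46 m², so the ceiling must supply 160.42 m² over 196 m².
α = 160.42/196 = 0.818.

0.82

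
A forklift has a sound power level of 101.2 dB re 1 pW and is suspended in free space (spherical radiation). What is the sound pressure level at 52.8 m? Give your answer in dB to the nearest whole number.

The power spreads over a sphere of area 4π·r², so L_p = L_w − 10·log₁₀(4π·r²).
4π·r² = 3.503e+04 m², 10·log₁₀ of that is 45.445 dB.
L_p = 101.2 − 45.445 = 55.76 dB.

56 dB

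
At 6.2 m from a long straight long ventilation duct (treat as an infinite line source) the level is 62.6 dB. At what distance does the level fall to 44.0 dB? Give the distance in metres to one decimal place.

Line-source spreading drops the level by 10·log₁₀(r₂/r₁); inverting, r₂/r₁ = 10^(ΔL/10).
r₂ = 6.2·10^((62.6−44.0)/10) = 6.2·10^(18.6/10) = 449.15 m.

449.2 m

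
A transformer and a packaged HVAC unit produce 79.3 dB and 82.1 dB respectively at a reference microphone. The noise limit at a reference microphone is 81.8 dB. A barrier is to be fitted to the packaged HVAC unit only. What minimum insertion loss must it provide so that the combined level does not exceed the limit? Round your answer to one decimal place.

Everything except the packaged HVAC unit sums to 10^(79.3/10) = 8.511e+07 in linear terms, 79.30 dB.
The limit corresponds to 10^(81.8/10) = 1.514e+08; subtracting the fixed part leaves 6.624e+07 for the packaged HVAC unit, i.e. 78.21 dB.
Required insertion loss = 82.1 − 78.21 = 3.89 dB.

3.9 dB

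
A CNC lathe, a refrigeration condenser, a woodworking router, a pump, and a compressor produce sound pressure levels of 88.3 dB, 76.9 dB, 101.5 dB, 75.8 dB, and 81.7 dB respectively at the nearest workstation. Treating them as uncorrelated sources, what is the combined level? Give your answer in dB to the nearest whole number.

For uncorrelated sources the intensities add, so convert each level to linear form, sum, and take 10·log₁₀ of the total.
Σ 10^(L/10) = 10^(88.3/10) + 10^(76.9/10) + 10^(101.5/10) + 10^(75.8/10) + 10^(81.7/10) = 1.504e+10.
L_total = 10·log₁₀(1.504e+10) = 101.77 dB.

102 dB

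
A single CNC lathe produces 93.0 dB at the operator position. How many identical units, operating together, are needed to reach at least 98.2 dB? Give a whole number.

4

N identical sources give L₁ + 10·log₁₀ N, so require 10·log₁₀ N ≥ 98.2 − 93.0 = 5.2 dB.
N ≥ 10^(5.2/10) = 3.311, so N = 4.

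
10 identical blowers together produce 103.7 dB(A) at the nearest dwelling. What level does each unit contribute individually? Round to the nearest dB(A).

94 dB(A)

Dividing the total intensity by 10 lowers the level by 10·log₁₀ 10 = 10.000 dB: L₁ = 103.7 − 10.000.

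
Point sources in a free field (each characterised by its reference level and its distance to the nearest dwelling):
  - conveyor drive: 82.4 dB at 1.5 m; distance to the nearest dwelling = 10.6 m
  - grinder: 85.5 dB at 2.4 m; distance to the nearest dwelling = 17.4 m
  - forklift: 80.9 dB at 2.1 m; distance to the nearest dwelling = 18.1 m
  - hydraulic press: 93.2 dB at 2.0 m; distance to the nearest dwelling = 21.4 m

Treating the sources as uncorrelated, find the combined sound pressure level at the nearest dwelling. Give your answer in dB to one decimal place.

First find each source's level at the receiver (point-source: −20·log₁₀(r/r_ref)), then combine on an intensity basis.
conveyor drive: 82.4 − 20·log₁₀(10.6/1.5) = 82.4 − 16.98 = 65.42 dB.
grinder: 85.5 − 20·log₁₀(17.4/2.4) = 85.5 − 17.21 = 68.29 dB.
forklift: 80.9 − 20·log₁₀(18.1/2.1) = 80.9 − 18.71 = 62.19 dB.
hydraulic press: 93.2 − 20·log₁₀(21.4/2.0) = 93.2 − 20.59 = 72.61 dB.
Σ 10^(L/10) = 3.014e+07 → L_total = 10·log₁₀(3.014e+07) = 74.79 dB.

74.8 dB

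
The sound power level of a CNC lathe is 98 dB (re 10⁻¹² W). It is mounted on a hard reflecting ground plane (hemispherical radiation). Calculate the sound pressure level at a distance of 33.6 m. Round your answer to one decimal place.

L_p = L_w − 10·log₁₀(2π·r²) with r = 33.6 m.
2π·r² = 7093 m², 10·log₁₀ of that is 38.509 dB.
L_p = 98 − 38.509 = 59.49 dB.

59.5 dB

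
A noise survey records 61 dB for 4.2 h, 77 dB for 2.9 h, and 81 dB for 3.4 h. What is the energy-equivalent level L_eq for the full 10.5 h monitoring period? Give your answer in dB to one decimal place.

L_eq = 10·log₁₀[(1/T)·Σ tᵢ·10^(Lᵢ/10)] with T = 10.5 h.
Σ tᵢ·10^(Lᵢ/10) = 4.2·10^(61/10) + 2.9·10^(77/10) + 3.4·10^(81/10) = 5.787e+08.
L_eq = 10·log₁₀(5.787e+08/10.5) = 77.41 dB.

77.4 dB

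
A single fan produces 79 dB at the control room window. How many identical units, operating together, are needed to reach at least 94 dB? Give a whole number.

32

The shortfall is 94 − 79 = 15.0 dB, and N units add 10·log₁₀ N, so need 10·log₁₀ N ≥ 15.0.
N ≥ 10^(15.0/10) = 31.623, so N = 32.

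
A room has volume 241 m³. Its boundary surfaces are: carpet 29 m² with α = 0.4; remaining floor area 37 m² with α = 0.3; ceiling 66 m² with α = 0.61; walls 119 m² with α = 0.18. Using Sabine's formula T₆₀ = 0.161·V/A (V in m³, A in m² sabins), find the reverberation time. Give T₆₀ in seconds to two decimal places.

A = Σ Sᵢαᵢ = 29·0.4 + 37·0.3 + 66·0.61 + 119·0.18 = 84.38 m².
T₆₀ = 0.161·V/A = 0.161·241/84.38 = 0.460 s.

0.46 s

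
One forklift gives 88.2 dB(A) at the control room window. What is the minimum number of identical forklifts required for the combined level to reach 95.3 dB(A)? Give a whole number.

The shortfall is 95.3 − 88.2 = 7.1 dB, and N units add 10·log₁₀ N, so need 10·log₁₀ N ≥ 7.1.
N ≥ 10^(7.1/10) = 5.129, so N = 6.

6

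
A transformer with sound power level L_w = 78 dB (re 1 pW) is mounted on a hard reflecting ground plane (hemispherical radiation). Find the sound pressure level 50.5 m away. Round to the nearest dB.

The power spreads over a hemisphere of area 2π·r², so L_p = L_w − 10·log₁₀(2π·r²).
2π·r² = 1.602e+04 m², 10·log₁₀ of that is 42.048 dB.
L_p = 78 − 42.048 = 35.95 dB.

36 dB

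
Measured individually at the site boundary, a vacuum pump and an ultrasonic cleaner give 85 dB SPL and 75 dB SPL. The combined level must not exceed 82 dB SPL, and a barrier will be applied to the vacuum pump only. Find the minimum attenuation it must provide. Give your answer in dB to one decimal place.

The untreated sources together contribute 10^(75/10) = 3.162e+07, i.e. 75.00 dB SPL.
To meet 82 dB SPL overall, the treated vacuum pump may contribute at most 10^(82/10) − 3.162e+07 = 1.269e+08, i.e. 81.03 dB SPL.
So the vacuum pump must be reduced from 85 to 81.03 dB SPL: IL = 3.97 dB.

4.0 dB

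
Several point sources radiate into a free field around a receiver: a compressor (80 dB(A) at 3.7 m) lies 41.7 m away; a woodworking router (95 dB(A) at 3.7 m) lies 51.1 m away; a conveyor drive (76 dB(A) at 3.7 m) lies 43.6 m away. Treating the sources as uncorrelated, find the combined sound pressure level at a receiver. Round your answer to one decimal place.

72.5 dB(A)

Propagate each source to the receiver with L = L_ref − 20·log₁₀(r/r_ref), then add intensities.
compressor: 80 − 20·log₁₀(41.7/3.7) = 80 − 21.04 = 58.96 dB(A).
woodworking router: 95 − 20·log₁₀(51.1/3.7) = 95 − 22.80 = 72.20 dB(A).
conveyor drive: 76 − 20·log₁₀(43.6/3.7) = 76 − 21.43 = 54.57 dB(A).
Σ 10^(L/10) = 1.765e+07 → L_total = 10·log₁₀(1.765e+07) = 72.47 dB(A).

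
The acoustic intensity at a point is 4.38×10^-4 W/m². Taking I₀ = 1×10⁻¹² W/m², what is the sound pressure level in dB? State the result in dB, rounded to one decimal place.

I/I₀ = 4.38×10^-4/10⁻¹² = 4.38×10^8, and L = 10·log₁₀(I/I₀).
L = 10·(0.6415 + 8) = 86.41 dB.

86.4 dB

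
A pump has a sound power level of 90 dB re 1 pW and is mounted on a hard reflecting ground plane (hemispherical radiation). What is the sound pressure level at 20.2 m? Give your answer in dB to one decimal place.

Free-field hemispherical radiation: L_p = L_w − 10·log₁₀(2π·r²), r = 20.2 m.
2π·r² = 2564 m², 10·log₁₀ of that is 34.089 dB.
L_p = 90 − 34.089 = 55.91 dB.

55.9 dB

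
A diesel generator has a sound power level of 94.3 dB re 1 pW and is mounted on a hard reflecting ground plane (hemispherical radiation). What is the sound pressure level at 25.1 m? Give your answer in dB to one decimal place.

Free-field hemispherical radiation: L_p = L_w − 10·log₁₀(2π·r²), r = 25.1 m.
2π·r² = 3958 m², 10·log₁₀ of that is 35.975 dB.
L_p = 94.3 − 35.975 = 58.32 dB.

58.3 dB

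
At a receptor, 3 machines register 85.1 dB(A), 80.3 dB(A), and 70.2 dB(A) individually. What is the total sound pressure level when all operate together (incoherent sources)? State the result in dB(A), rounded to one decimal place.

For uncorrelated sources the intensities add, so convert each level to linear form, sum, and take 10·log₁₀ of the total.
Σ 10^(L/10) = 10^(85.1/10) + 10^(80.3/10) + 10^(70.2/10) = 4.412e+08.
L_total = 10·log₁₀(4.412e+08) = 86.45 dB(A).

86.4 dB(A)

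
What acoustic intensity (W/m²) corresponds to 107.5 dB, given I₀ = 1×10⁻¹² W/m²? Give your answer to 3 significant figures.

0.0562 W/m²

I = I₀·10^(L/10) = 10⁻¹² × 10^(107.5/10) = 10^(-1.250).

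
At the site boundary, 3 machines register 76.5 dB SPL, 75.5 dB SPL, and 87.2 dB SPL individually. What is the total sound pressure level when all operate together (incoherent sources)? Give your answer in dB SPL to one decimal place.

87.8 dB SPL

Incoherent sources combine by intensity addition: L_total = 10·log₁₀(Σ 10^(L_i/10)).
Σ 10^(L/10) = 10^(76.5/10) + 10^(75.5/10) + 10^(87.2/10) = 6.050e+08.
L_total = 10·log₁₀(6.050e+08) = 87.82 dB SPL.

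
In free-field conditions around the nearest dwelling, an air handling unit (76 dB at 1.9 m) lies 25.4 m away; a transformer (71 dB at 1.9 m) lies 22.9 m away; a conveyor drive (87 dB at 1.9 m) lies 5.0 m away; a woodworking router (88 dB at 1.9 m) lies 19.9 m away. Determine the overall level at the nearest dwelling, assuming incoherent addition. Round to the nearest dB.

79 dB

Propagate each source to the receiver with L = L_ref − 20·log₁₀(r/r_ref), then add intensities.
air handling unit: 76 − 20·log₁₀(25.4/1.9) = 76 − 22.52 = 53.48 dB.
transformer: 71 − 20·log₁₀(22.9/1.9) = 71 − 21.62 = 49.38 dB.
conveyor drive: 87 − 20·log₁₀(5.0/1.9) = 87 − 8.40 = 78.60 dB.
woodworking router: 88 − 20·log₁₀(19.9/1.9) = 88 − 20.40 = 67.60 dB.
Σ 10^(L/10) = 7.843e+07 → L_total = 10·log₁₀(7.843e+07) = 78.94 dB.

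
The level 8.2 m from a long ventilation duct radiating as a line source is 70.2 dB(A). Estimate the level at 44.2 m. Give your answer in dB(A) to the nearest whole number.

Cylindrical spreading from a line source gives a 10·log₁₀(r₂/r₁) drop.
L₂ = 70.2 − 10·log₁₀(44.2/8.2) = 70.2 − 7.316 = 62.88 dB(A).

63 dB(A)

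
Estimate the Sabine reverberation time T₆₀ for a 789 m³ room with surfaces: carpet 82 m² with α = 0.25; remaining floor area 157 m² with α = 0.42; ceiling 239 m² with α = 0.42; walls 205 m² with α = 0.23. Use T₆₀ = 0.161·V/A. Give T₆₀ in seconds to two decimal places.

Summing Sᵢαᵢ: 82·0.25 + 157·0.42 + 239·0.42 + 205·0.23 = 233.97 m².
T₆₀ = 0.161·V/A = 0.161·789/233.97 = 0.543 s.

0.54 s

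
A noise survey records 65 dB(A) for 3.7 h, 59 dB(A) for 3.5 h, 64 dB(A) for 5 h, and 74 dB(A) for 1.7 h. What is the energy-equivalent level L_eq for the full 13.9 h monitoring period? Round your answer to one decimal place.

Weight each interval's intensity by its duration and average over T = 13.9 h:
Σ tᵢ·10^(Lᵢ/10) = 3.7·10^(65/10) + 3.5·10^(59/10) + 5·10^(64/10) + 1.7·10^(74/10) = 6.974e+07.
L_eq = 10·log₁₀(6.974e+07/13.9) = 67.00 dB(A).

67.0 dB(A)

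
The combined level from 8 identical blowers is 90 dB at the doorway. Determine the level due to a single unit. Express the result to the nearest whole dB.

81 dB

Dividing the total intensity by 8 lowers the level by 10·log₁₀ 8 = 9.031 dB: L₁ = 90 − 9.031.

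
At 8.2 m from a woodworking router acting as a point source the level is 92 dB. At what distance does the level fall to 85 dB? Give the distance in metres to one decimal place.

18.4 m

Point-source spreading drops the level by 20·log₁₀(r₂/r₁); inverting, r₂/r₁ = 10^(ΔL/20).
r₂ = 8.2·10^((92−85)/20) = 8.2·10^(7.0/20) = 18.36 m.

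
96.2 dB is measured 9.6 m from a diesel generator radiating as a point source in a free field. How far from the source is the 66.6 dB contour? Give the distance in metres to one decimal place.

289.9 m

The 29.6 dB drop corresponds to a distance ratio of 10^(29.6/20) for a point source.
r₂ = 9.6·10^((96.2−66.6)/20) = 9.6·10^(29.6/20) = 289.92 m.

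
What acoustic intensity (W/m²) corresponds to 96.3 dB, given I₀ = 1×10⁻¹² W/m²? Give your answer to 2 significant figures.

0.0043 W/m²

L = 10·log₁₀(I/I₀) ⇒ I = I₀·10^(L/10) = 10⁻¹² × 10^9.63.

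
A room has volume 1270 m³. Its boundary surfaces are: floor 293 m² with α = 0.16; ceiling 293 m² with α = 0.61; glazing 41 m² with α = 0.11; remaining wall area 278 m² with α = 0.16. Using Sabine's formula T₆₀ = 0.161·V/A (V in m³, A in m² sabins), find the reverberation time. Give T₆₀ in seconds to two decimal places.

Total absorption A = 293·0.16 + 293·0.61 + 41·0.11 + 278·0.16 = 274.60 m² sabins.
T₆₀ = 0.161·V/A = 0.161·1270/274.60 = 0.745 s.

0.74 s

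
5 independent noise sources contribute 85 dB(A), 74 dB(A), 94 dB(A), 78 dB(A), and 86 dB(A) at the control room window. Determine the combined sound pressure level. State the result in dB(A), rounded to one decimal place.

For uncorrelated sources the intensities add, so convert each level to linear form, sum, and take 10·log₁₀ of the total.
Σ 10^(L/10) = 10^(85/10) + 10^(74/10) + 10^(94/10) + 10^(78/10) + 10^(86/10) = 3.314e+09.
L_total = 10·log₁₀(3.314e+09) = 95.20 dB(A).

95.2 dB(A)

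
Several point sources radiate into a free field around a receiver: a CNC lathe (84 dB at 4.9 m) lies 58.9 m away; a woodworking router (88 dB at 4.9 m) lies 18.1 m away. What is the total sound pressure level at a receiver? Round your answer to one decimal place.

76.8 dB

Propagate each source to the receiver with L = L_ref − 20·log₁₀(r/r_ref), then add intensities.
CNC lathe: 84 − 20·log₁₀(58.9/4.9) = 84 − 21.60 = 62.40 dB.
woodworking router: 88 − 20·log₁₀(18.1/4.9) = 88 − 11.35 = 76.65 dB.
Σ 10^(L/10) = 4.798e+07 → L_total = 10·log₁₀(4.798e+07) = 76.81 dB.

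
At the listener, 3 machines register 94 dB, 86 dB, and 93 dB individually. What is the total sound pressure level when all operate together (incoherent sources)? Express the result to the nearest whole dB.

Incoherent sources combine by intensity addition: L_total = 10·log₁₀(Σ 10^(L_i/10)).
Σ 10^(L/10) = 10^(94/10) + 10^(86/10) + 10^(93/10) = 4.905e+09.
L_total = 10·log₁₀(4.905e+09) = 96.91 dB.

97 dB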